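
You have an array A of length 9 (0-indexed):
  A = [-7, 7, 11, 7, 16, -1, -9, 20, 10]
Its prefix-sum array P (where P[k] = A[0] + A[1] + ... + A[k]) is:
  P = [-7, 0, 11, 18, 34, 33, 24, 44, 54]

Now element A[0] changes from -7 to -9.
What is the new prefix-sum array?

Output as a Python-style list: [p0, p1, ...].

Answer: [-9, -2, 9, 16, 32, 31, 22, 42, 52]

Derivation:
Change: A[0] -7 -> -9, delta = -2
P[k] for k < 0: unchanged (A[0] not included)
P[k] for k >= 0: shift by delta = -2
  P[0] = -7 + -2 = -9
  P[1] = 0 + -2 = -2
  P[2] = 11 + -2 = 9
  P[3] = 18 + -2 = 16
  P[4] = 34 + -2 = 32
  P[5] = 33 + -2 = 31
  P[6] = 24 + -2 = 22
  P[7] = 44 + -2 = 42
  P[8] = 54 + -2 = 52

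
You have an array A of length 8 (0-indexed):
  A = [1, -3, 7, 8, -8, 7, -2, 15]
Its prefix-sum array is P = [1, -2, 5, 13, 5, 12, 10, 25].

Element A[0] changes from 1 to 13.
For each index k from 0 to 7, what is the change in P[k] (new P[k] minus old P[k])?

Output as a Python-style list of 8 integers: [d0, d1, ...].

Element change: A[0] 1 -> 13, delta = 12
For k < 0: P[k] unchanged, delta_P[k] = 0
For k >= 0: P[k] shifts by exactly 12
Delta array: [12, 12, 12, 12, 12, 12, 12, 12]

Answer: [12, 12, 12, 12, 12, 12, 12, 12]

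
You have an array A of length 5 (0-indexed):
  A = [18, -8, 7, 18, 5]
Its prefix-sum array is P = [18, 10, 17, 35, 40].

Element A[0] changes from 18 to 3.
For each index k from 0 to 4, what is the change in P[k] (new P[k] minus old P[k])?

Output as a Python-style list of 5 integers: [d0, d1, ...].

Element change: A[0] 18 -> 3, delta = -15
For k < 0: P[k] unchanged, delta_P[k] = 0
For k >= 0: P[k] shifts by exactly -15
Delta array: [-15, -15, -15, -15, -15]

Answer: [-15, -15, -15, -15, -15]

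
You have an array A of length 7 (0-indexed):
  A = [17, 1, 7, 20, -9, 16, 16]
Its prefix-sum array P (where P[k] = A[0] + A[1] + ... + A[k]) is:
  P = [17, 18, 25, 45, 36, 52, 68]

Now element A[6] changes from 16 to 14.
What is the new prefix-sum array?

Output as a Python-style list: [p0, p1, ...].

Change: A[6] 16 -> 14, delta = -2
P[k] for k < 6: unchanged (A[6] not included)
P[k] for k >= 6: shift by delta = -2
  P[0] = 17 + 0 = 17
  P[1] = 18 + 0 = 18
  P[2] = 25 + 0 = 25
  P[3] = 45 + 0 = 45
  P[4] = 36 + 0 = 36
  P[5] = 52 + 0 = 52
  P[6] = 68 + -2 = 66

Answer: [17, 18, 25, 45, 36, 52, 66]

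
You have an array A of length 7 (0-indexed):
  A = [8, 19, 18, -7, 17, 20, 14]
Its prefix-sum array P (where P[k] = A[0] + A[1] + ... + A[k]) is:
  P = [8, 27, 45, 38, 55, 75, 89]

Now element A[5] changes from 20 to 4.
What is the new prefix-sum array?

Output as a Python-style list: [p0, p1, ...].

Change: A[5] 20 -> 4, delta = -16
P[k] for k < 5: unchanged (A[5] not included)
P[k] for k >= 5: shift by delta = -16
  P[0] = 8 + 0 = 8
  P[1] = 27 + 0 = 27
  P[2] = 45 + 0 = 45
  P[3] = 38 + 0 = 38
  P[4] = 55 + 0 = 55
  P[5] = 75 + -16 = 59
  P[6] = 89 + -16 = 73

Answer: [8, 27, 45, 38, 55, 59, 73]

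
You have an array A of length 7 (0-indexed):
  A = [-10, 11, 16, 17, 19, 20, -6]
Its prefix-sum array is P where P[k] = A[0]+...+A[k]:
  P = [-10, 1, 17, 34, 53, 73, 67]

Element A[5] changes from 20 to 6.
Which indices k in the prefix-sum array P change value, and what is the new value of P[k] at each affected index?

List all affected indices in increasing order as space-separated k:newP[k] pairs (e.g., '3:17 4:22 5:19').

P[k] = A[0] + ... + A[k]
P[k] includes A[5] iff k >= 5
Affected indices: 5, 6, ..., 6; delta = -14
  P[5]: 73 + -14 = 59
  P[6]: 67 + -14 = 53

Answer: 5:59 6:53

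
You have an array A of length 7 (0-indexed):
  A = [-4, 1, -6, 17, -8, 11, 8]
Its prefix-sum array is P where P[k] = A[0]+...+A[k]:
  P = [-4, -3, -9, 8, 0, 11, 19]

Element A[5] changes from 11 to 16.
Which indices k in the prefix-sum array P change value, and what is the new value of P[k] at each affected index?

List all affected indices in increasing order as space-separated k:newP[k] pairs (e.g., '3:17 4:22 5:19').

Answer: 5:16 6:24

Derivation:
P[k] = A[0] + ... + A[k]
P[k] includes A[5] iff k >= 5
Affected indices: 5, 6, ..., 6; delta = 5
  P[5]: 11 + 5 = 16
  P[6]: 19 + 5 = 24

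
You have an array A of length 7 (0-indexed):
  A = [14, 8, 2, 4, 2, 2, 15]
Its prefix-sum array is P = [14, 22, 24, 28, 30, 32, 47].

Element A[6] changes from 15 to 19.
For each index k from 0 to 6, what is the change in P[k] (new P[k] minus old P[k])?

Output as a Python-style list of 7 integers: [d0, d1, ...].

Answer: [0, 0, 0, 0, 0, 0, 4]

Derivation:
Element change: A[6] 15 -> 19, delta = 4
For k < 6: P[k] unchanged, delta_P[k] = 0
For k >= 6: P[k] shifts by exactly 4
Delta array: [0, 0, 0, 0, 0, 0, 4]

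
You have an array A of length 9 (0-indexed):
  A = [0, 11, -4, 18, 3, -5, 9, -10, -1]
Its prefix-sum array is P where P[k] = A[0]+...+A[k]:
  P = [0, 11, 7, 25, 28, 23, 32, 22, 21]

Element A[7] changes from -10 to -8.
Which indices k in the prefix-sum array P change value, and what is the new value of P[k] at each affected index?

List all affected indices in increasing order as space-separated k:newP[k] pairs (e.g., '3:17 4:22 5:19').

Answer: 7:24 8:23

Derivation:
P[k] = A[0] + ... + A[k]
P[k] includes A[7] iff k >= 7
Affected indices: 7, 8, ..., 8; delta = 2
  P[7]: 22 + 2 = 24
  P[8]: 21 + 2 = 23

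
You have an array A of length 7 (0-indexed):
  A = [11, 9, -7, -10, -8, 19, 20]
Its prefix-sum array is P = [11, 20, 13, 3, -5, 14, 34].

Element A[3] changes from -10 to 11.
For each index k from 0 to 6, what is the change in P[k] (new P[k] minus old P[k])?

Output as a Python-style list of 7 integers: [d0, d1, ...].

Element change: A[3] -10 -> 11, delta = 21
For k < 3: P[k] unchanged, delta_P[k] = 0
For k >= 3: P[k] shifts by exactly 21
Delta array: [0, 0, 0, 21, 21, 21, 21]

Answer: [0, 0, 0, 21, 21, 21, 21]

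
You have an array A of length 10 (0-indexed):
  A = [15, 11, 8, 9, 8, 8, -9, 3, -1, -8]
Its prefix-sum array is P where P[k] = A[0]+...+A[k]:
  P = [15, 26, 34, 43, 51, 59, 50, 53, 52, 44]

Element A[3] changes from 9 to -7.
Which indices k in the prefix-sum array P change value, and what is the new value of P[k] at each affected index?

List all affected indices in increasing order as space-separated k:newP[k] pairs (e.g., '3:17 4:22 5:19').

Answer: 3:27 4:35 5:43 6:34 7:37 8:36 9:28

Derivation:
P[k] = A[0] + ... + A[k]
P[k] includes A[3] iff k >= 3
Affected indices: 3, 4, ..., 9; delta = -16
  P[3]: 43 + -16 = 27
  P[4]: 51 + -16 = 35
  P[5]: 59 + -16 = 43
  P[6]: 50 + -16 = 34
  P[7]: 53 + -16 = 37
  P[8]: 52 + -16 = 36
  P[9]: 44 + -16 = 28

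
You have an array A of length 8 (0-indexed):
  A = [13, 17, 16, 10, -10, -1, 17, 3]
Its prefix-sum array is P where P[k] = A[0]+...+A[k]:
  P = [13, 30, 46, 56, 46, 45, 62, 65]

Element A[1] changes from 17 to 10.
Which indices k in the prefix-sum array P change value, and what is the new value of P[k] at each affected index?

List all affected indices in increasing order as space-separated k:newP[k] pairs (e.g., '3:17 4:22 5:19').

P[k] = A[0] + ... + A[k]
P[k] includes A[1] iff k >= 1
Affected indices: 1, 2, ..., 7; delta = -7
  P[1]: 30 + -7 = 23
  P[2]: 46 + -7 = 39
  P[3]: 56 + -7 = 49
  P[4]: 46 + -7 = 39
  P[5]: 45 + -7 = 38
  P[6]: 62 + -7 = 55
  P[7]: 65 + -7 = 58

Answer: 1:23 2:39 3:49 4:39 5:38 6:55 7:58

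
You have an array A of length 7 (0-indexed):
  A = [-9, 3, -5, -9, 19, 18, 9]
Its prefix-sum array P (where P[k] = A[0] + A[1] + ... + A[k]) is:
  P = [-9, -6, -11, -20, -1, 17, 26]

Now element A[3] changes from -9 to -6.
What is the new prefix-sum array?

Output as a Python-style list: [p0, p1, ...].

Change: A[3] -9 -> -6, delta = 3
P[k] for k < 3: unchanged (A[3] not included)
P[k] for k >= 3: shift by delta = 3
  P[0] = -9 + 0 = -9
  P[1] = -6 + 0 = -6
  P[2] = -11 + 0 = -11
  P[3] = -20 + 3 = -17
  P[4] = -1 + 3 = 2
  P[5] = 17 + 3 = 20
  P[6] = 26 + 3 = 29

Answer: [-9, -6, -11, -17, 2, 20, 29]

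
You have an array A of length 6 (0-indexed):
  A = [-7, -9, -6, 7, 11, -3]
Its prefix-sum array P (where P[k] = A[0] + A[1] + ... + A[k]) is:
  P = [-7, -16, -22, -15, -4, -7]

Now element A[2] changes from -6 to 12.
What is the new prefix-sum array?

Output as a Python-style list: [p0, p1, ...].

Change: A[2] -6 -> 12, delta = 18
P[k] for k < 2: unchanged (A[2] not included)
P[k] for k >= 2: shift by delta = 18
  P[0] = -7 + 0 = -7
  P[1] = -16 + 0 = -16
  P[2] = -22 + 18 = -4
  P[3] = -15 + 18 = 3
  P[4] = -4 + 18 = 14
  P[5] = -7 + 18 = 11

Answer: [-7, -16, -4, 3, 14, 11]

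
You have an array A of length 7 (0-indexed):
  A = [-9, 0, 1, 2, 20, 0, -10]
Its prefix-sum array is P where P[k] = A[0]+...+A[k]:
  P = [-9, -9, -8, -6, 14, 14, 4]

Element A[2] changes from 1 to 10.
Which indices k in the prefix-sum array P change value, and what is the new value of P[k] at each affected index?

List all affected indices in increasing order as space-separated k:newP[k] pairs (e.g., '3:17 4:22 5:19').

P[k] = A[0] + ... + A[k]
P[k] includes A[2] iff k >= 2
Affected indices: 2, 3, ..., 6; delta = 9
  P[2]: -8 + 9 = 1
  P[3]: -6 + 9 = 3
  P[4]: 14 + 9 = 23
  P[5]: 14 + 9 = 23
  P[6]: 4 + 9 = 13

Answer: 2:1 3:3 4:23 5:23 6:13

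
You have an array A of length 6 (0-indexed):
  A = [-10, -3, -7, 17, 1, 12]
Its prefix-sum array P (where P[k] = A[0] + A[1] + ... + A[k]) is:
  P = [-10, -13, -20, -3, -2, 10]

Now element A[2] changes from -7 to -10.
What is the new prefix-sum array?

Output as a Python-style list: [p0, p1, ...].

Answer: [-10, -13, -23, -6, -5, 7]

Derivation:
Change: A[2] -7 -> -10, delta = -3
P[k] for k < 2: unchanged (A[2] not included)
P[k] for k >= 2: shift by delta = -3
  P[0] = -10 + 0 = -10
  P[1] = -13 + 0 = -13
  P[2] = -20 + -3 = -23
  P[3] = -3 + -3 = -6
  P[4] = -2 + -3 = -5
  P[5] = 10 + -3 = 7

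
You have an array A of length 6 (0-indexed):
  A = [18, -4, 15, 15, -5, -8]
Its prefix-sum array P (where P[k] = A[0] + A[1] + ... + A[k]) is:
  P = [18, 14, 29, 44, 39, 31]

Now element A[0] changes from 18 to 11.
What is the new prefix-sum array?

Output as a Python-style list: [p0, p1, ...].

Change: A[0] 18 -> 11, delta = -7
P[k] for k < 0: unchanged (A[0] not included)
P[k] for k >= 0: shift by delta = -7
  P[0] = 18 + -7 = 11
  P[1] = 14 + -7 = 7
  P[2] = 29 + -7 = 22
  P[3] = 44 + -7 = 37
  P[4] = 39 + -7 = 32
  P[5] = 31 + -7 = 24

Answer: [11, 7, 22, 37, 32, 24]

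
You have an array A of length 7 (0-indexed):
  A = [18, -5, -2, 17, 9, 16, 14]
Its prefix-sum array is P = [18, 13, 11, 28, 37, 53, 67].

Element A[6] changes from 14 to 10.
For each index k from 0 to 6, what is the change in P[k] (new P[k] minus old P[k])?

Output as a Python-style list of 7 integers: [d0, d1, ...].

Answer: [0, 0, 0, 0, 0, 0, -4]

Derivation:
Element change: A[6] 14 -> 10, delta = -4
For k < 6: P[k] unchanged, delta_P[k] = 0
For k >= 6: P[k] shifts by exactly -4
Delta array: [0, 0, 0, 0, 0, 0, -4]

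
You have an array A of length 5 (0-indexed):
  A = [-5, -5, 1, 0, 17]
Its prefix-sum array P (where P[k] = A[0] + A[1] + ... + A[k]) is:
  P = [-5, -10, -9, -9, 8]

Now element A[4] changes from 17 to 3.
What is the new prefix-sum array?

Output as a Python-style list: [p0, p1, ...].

Change: A[4] 17 -> 3, delta = -14
P[k] for k < 4: unchanged (A[4] not included)
P[k] for k >= 4: shift by delta = -14
  P[0] = -5 + 0 = -5
  P[1] = -10 + 0 = -10
  P[2] = -9 + 0 = -9
  P[3] = -9 + 0 = -9
  P[4] = 8 + -14 = -6

Answer: [-5, -10, -9, -9, -6]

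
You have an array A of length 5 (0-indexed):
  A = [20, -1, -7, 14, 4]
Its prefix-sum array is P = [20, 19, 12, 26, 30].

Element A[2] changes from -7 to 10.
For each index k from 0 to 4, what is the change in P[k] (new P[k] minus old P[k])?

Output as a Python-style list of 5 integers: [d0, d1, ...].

Answer: [0, 0, 17, 17, 17]

Derivation:
Element change: A[2] -7 -> 10, delta = 17
For k < 2: P[k] unchanged, delta_P[k] = 0
For k >= 2: P[k] shifts by exactly 17
Delta array: [0, 0, 17, 17, 17]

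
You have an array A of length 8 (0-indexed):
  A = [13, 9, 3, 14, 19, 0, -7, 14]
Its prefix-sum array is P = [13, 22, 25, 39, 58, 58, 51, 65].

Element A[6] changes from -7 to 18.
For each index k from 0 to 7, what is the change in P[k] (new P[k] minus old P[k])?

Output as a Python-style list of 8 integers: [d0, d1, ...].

Answer: [0, 0, 0, 0, 0, 0, 25, 25]

Derivation:
Element change: A[6] -7 -> 18, delta = 25
For k < 6: P[k] unchanged, delta_P[k] = 0
For k >= 6: P[k] shifts by exactly 25
Delta array: [0, 0, 0, 0, 0, 0, 25, 25]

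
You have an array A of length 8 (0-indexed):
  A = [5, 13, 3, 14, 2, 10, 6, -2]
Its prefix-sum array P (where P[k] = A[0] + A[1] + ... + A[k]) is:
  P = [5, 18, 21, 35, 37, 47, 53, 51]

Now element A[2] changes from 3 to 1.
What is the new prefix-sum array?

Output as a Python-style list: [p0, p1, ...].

Answer: [5, 18, 19, 33, 35, 45, 51, 49]

Derivation:
Change: A[2] 3 -> 1, delta = -2
P[k] for k < 2: unchanged (A[2] not included)
P[k] for k >= 2: shift by delta = -2
  P[0] = 5 + 0 = 5
  P[1] = 18 + 0 = 18
  P[2] = 21 + -2 = 19
  P[3] = 35 + -2 = 33
  P[4] = 37 + -2 = 35
  P[5] = 47 + -2 = 45
  P[6] = 53 + -2 = 51
  P[7] = 51 + -2 = 49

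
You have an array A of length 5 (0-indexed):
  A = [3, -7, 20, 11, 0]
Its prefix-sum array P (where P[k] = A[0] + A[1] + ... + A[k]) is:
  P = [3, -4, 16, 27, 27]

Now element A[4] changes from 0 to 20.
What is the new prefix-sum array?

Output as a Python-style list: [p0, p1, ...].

Change: A[4] 0 -> 20, delta = 20
P[k] for k < 4: unchanged (A[4] not included)
P[k] for k >= 4: shift by delta = 20
  P[0] = 3 + 0 = 3
  P[1] = -4 + 0 = -4
  P[2] = 16 + 0 = 16
  P[3] = 27 + 0 = 27
  P[4] = 27 + 20 = 47

Answer: [3, -4, 16, 27, 47]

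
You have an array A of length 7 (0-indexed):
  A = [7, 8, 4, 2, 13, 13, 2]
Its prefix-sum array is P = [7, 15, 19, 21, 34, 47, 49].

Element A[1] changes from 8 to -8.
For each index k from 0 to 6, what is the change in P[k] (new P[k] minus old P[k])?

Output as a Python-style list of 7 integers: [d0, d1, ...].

Answer: [0, -16, -16, -16, -16, -16, -16]

Derivation:
Element change: A[1] 8 -> -8, delta = -16
For k < 1: P[k] unchanged, delta_P[k] = 0
For k >= 1: P[k] shifts by exactly -16
Delta array: [0, -16, -16, -16, -16, -16, -16]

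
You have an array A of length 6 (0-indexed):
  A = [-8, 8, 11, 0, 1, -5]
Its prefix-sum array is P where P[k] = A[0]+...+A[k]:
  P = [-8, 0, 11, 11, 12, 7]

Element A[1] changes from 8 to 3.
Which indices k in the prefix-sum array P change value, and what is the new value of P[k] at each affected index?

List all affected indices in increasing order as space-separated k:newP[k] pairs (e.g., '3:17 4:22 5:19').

P[k] = A[0] + ... + A[k]
P[k] includes A[1] iff k >= 1
Affected indices: 1, 2, ..., 5; delta = -5
  P[1]: 0 + -5 = -5
  P[2]: 11 + -5 = 6
  P[3]: 11 + -5 = 6
  P[4]: 12 + -5 = 7
  P[5]: 7 + -5 = 2

Answer: 1:-5 2:6 3:6 4:7 5:2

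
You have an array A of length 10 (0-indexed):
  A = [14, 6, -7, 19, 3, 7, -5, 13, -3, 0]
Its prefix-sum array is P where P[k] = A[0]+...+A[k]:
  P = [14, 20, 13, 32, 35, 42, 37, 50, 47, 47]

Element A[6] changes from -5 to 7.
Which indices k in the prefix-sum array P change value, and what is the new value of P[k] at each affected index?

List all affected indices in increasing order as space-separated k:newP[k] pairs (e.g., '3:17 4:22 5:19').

Answer: 6:49 7:62 8:59 9:59

Derivation:
P[k] = A[0] + ... + A[k]
P[k] includes A[6] iff k >= 6
Affected indices: 6, 7, ..., 9; delta = 12
  P[6]: 37 + 12 = 49
  P[7]: 50 + 12 = 62
  P[8]: 47 + 12 = 59
  P[9]: 47 + 12 = 59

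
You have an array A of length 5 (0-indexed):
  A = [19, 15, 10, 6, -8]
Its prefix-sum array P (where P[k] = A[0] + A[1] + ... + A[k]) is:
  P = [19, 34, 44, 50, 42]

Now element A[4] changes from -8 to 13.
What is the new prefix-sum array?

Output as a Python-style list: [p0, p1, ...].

Change: A[4] -8 -> 13, delta = 21
P[k] for k < 4: unchanged (A[4] not included)
P[k] for k >= 4: shift by delta = 21
  P[0] = 19 + 0 = 19
  P[1] = 34 + 0 = 34
  P[2] = 44 + 0 = 44
  P[3] = 50 + 0 = 50
  P[4] = 42 + 21 = 63

Answer: [19, 34, 44, 50, 63]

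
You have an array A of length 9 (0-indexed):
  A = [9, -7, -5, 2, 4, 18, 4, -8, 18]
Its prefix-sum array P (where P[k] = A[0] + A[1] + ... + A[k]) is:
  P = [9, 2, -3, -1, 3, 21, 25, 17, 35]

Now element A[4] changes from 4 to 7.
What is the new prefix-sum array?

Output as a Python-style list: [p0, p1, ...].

Answer: [9, 2, -3, -1, 6, 24, 28, 20, 38]

Derivation:
Change: A[4] 4 -> 7, delta = 3
P[k] for k < 4: unchanged (A[4] not included)
P[k] for k >= 4: shift by delta = 3
  P[0] = 9 + 0 = 9
  P[1] = 2 + 0 = 2
  P[2] = -3 + 0 = -3
  P[3] = -1 + 0 = -1
  P[4] = 3 + 3 = 6
  P[5] = 21 + 3 = 24
  P[6] = 25 + 3 = 28
  P[7] = 17 + 3 = 20
  P[8] = 35 + 3 = 38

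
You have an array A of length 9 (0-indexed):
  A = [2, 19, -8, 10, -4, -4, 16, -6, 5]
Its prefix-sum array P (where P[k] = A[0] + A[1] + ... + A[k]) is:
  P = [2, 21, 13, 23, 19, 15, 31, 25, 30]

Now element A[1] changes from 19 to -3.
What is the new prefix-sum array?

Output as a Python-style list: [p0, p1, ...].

Answer: [2, -1, -9, 1, -3, -7, 9, 3, 8]

Derivation:
Change: A[1] 19 -> -3, delta = -22
P[k] for k < 1: unchanged (A[1] not included)
P[k] for k >= 1: shift by delta = -22
  P[0] = 2 + 0 = 2
  P[1] = 21 + -22 = -1
  P[2] = 13 + -22 = -9
  P[3] = 23 + -22 = 1
  P[4] = 19 + -22 = -3
  P[5] = 15 + -22 = -7
  P[6] = 31 + -22 = 9
  P[7] = 25 + -22 = 3
  P[8] = 30 + -22 = 8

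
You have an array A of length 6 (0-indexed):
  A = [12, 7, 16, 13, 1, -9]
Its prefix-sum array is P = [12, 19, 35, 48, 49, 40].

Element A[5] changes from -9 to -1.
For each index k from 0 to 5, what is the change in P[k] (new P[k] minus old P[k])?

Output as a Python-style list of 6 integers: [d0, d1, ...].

Answer: [0, 0, 0, 0, 0, 8]

Derivation:
Element change: A[5] -9 -> -1, delta = 8
For k < 5: P[k] unchanged, delta_P[k] = 0
For k >= 5: P[k] shifts by exactly 8
Delta array: [0, 0, 0, 0, 0, 8]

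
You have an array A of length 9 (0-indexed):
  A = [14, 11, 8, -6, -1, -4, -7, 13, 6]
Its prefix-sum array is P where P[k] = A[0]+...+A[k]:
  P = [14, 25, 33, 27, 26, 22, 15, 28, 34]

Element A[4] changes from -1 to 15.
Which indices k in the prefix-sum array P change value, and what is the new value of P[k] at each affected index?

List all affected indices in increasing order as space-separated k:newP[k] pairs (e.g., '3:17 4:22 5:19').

P[k] = A[0] + ... + A[k]
P[k] includes A[4] iff k >= 4
Affected indices: 4, 5, ..., 8; delta = 16
  P[4]: 26 + 16 = 42
  P[5]: 22 + 16 = 38
  P[6]: 15 + 16 = 31
  P[7]: 28 + 16 = 44
  P[8]: 34 + 16 = 50

Answer: 4:42 5:38 6:31 7:44 8:50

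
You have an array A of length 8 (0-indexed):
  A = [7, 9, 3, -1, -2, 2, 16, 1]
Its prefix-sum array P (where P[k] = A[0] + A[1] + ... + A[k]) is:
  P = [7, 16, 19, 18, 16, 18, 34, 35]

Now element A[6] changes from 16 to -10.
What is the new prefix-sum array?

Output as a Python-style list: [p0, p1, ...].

Answer: [7, 16, 19, 18, 16, 18, 8, 9]

Derivation:
Change: A[6] 16 -> -10, delta = -26
P[k] for k < 6: unchanged (A[6] not included)
P[k] for k >= 6: shift by delta = -26
  P[0] = 7 + 0 = 7
  P[1] = 16 + 0 = 16
  P[2] = 19 + 0 = 19
  P[3] = 18 + 0 = 18
  P[4] = 16 + 0 = 16
  P[5] = 18 + 0 = 18
  P[6] = 34 + -26 = 8
  P[7] = 35 + -26 = 9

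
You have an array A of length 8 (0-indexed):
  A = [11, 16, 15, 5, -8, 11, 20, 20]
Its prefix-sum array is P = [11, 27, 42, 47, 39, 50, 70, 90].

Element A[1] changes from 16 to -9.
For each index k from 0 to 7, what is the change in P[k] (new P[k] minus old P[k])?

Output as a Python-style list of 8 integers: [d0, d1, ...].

Answer: [0, -25, -25, -25, -25, -25, -25, -25]

Derivation:
Element change: A[1] 16 -> -9, delta = -25
For k < 1: P[k] unchanged, delta_P[k] = 0
For k >= 1: P[k] shifts by exactly -25
Delta array: [0, -25, -25, -25, -25, -25, -25, -25]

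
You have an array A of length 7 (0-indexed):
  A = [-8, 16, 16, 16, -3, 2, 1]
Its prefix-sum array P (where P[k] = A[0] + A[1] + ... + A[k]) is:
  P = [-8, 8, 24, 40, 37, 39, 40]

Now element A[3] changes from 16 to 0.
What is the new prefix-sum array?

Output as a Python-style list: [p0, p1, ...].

Answer: [-8, 8, 24, 24, 21, 23, 24]

Derivation:
Change: A[3] 16 -> 0, delta = -16
P[k] for k < 3: unchanged (A[3] not included)
P[k] for k >= 3: shift by delta = -16
  P[0] = -8 + 0 = -8
  P[1] = 8 + 0 = 8
  P[2] = 24 + 0 = 24
  P[3] = 40 + -16 = 24
  P[4] = 37 + -16 = 21
  P[5] = 39 + -16 = 23
  P[6] = 40 + -16 = 24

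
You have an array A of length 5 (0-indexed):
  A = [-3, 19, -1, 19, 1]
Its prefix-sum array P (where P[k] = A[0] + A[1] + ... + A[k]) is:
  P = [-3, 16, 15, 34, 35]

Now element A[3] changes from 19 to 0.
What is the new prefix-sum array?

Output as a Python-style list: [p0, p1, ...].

Change: A[3] 19 -> 0, delta = -19
P[k] for k < 3: unchanged (A[3] not included)
P[k] for k >= 3: shift by delta = -19
  P[0] = -3 + 0 = -3
  P[1] = 16 + 0 = 16
  P[2] = 15 + 0 = 15
  P[3] = 34 + -19 = 15
  P[4] = 35 + -19 = 16

Answer: [-3, 16, 15, 15, 16]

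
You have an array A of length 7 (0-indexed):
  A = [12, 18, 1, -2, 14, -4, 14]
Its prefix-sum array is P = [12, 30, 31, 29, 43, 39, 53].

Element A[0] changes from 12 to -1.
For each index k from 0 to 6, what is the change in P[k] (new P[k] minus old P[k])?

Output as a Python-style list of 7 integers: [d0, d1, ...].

Element change: A[0] 12 -> -1, delta = -13
For k < 0: P[k] unchanged, delta_P[k] = 0
For k >= 0: P[k] shifts by exactly -13
Delta array: [-13, -13, -13, -13, -13, -13, -13]

Answer: [-13, -13, -13, -13, -13, -13, -13]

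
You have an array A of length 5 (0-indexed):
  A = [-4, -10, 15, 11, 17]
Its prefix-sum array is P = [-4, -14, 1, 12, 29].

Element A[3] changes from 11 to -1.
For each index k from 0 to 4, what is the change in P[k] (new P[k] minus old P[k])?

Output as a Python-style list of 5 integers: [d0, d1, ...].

Element change: A[3] 11 -> -1, delta = -12
For k < 3: P[k] unchanged, delta_P[k] = 0
For k >= 3: P[k] shifts by exactly -12
Delta array: [0, 0, 0, -12, -12]

Answer: [0, 0, 0, -12, -12]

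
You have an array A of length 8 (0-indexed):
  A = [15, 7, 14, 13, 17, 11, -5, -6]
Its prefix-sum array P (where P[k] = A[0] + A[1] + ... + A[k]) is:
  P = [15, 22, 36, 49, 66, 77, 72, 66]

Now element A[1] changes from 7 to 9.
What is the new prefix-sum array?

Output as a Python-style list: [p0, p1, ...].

Change: A[1] 7 -> 9, delta = 2
P[k] for k < 1: unchanged (A[1] not included)
P[k] for k >= 1: shift by delta = 2
  P[0] = 15 + 0 = 15
  P[1] = 22 + 2 = 24
  P[2] = 36 + 2 = 38
  P[3] = 49 + 2 = 51
  P[4] = 66 + 2 = 68
  P[5] = 77 + 2 = 79
  P[6] = 72 + 2 = 74
  P[7] = 66 + 2 = 68

Answer: [15, 24, 38, 51, 68, 79, 74, 68]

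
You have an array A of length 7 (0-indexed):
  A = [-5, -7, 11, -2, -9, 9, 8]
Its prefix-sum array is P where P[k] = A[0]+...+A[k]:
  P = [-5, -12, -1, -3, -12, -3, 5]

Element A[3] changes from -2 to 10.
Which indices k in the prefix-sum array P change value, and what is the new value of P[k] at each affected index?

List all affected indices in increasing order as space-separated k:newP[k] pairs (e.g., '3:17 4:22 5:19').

P[k] = A[0] + ... + A[k]
P[k] includes A[3] iff k >= 3
Affected indices: 3, 4, ..., 6; delta = 12
  P[3]: -3 + 12 = 9
  P[4]: -12 + 12 = 0
  P[5]: -3 + 12 = 9
  P[6]: 5 + 12 = 17

Answer: 3:9 4:0 5:9 6:17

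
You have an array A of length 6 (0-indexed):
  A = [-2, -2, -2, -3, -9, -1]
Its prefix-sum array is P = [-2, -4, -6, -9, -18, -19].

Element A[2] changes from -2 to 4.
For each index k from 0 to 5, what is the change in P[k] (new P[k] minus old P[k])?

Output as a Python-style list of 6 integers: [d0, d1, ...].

Element change: A[2] -2 -> 4, delta = 6
For k < 2: P[k] unchanged, delta_P[k] = 0
For k >= 2: P[k] shifts by exactly 6
Delta array: [0, 0, 6, 6, 6, 6]

Answer: [0, 0, 6, 6, 6, 6]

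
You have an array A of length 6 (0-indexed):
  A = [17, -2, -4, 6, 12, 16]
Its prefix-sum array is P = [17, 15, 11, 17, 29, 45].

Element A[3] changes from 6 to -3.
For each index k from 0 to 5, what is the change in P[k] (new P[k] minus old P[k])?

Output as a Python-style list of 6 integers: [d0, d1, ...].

Element change: A[3] 6 -> -3, delta = -9
For k < 3: P[k] unchanged, delta_P[k] = 0
For k >= 3: P[k] shifts by exactly -9
Delta array: [0, 0, 0, -9, -9, -9]

Answer: [0, 0, 0, -9, -9, -9]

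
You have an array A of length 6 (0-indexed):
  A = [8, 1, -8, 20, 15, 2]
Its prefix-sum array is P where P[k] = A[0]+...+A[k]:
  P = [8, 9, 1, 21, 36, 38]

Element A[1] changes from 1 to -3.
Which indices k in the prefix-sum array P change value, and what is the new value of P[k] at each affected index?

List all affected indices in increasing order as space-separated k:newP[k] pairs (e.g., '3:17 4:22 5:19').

P[k] = A[0] + ... + A[k]
P[k] includes A[1] iff k >= 1
Affected indices: 1, 2, ..., 5; delta = -4
  P[1]: 9 + -4 = 5
  P[2]: 1 + -4 = -3
  P[3]: 21 + -4 = 17
  P[4]: 36 + -4 = 32
  P[5]: 38 + -4 = 34

Answer: 1:5 2:-3 3:17 4:32 5:34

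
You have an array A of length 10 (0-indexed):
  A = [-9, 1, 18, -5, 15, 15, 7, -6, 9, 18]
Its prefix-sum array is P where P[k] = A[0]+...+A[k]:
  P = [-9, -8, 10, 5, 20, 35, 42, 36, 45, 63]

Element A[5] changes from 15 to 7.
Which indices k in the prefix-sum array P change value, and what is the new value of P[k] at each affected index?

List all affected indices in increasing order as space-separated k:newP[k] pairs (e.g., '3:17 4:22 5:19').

Answer: 5:27 6:34 7:28 8:37 9:55

Derivation:
P[k] = A[0] + ... + A[k]
P[k] includes A[5] iff k >= 5
Affected indices: 5, 6, ..., 9; delta = -8
  P[5]: 35 + -8 = 27
  P[6]: 42 + -8 = 34
  P[7]: 36 + -8 = 28
  P[8]: 45 + -8 = 37
  P[9]: 63 + -8 = 55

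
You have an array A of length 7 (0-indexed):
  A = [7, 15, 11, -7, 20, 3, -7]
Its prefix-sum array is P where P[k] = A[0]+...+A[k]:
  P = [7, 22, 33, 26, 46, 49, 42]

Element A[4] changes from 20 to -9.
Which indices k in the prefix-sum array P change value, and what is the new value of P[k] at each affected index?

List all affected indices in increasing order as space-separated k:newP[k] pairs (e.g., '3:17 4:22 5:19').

Answer: 4:17 5:20 6:13

Derivation:
P[k] = A[0] + ... + A[k]
P[k] includes A[4] iff k >= 4
Affected indices: 4, 5, ..., 6; delta = -29
  P[4]: 46 + -29 = 17
  P[5]: 49 + -29 = 20
  P[6]: 42 + -29 = 13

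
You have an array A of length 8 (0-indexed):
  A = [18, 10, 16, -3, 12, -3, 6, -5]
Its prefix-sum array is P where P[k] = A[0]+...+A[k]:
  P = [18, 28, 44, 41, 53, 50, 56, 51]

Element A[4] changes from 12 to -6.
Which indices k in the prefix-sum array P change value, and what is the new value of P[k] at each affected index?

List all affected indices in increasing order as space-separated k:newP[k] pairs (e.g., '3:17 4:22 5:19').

Answer: 4:35 5:32 6:38 7:33

Derivation:
P[k] = A[0] + ... + A[k]
P[k] includes A[4] iff k >= 4
Affected indices: 4, 5, ..., 7; delta = -18
  P[4]: 53 + -18 = 35
  P[5]: 50 + -18 = 32
  P[6]: 56 + -18 = 38
  P[7]: 51 + -18 = 33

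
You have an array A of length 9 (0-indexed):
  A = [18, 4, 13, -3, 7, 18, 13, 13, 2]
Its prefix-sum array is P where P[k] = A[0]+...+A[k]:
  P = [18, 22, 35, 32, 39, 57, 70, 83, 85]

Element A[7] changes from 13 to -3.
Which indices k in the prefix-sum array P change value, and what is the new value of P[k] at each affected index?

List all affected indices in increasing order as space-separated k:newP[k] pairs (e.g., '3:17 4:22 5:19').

P[k] = A[0] + ... + A[k]
P[k] includes A[7] iff k >= 7
Affected indices: 7, 8, ..., 8; delta = -16
  P[7]: 83 + -16 = 67
  P[8]: 85 + -16 = 69

Answer: 7:67 8:69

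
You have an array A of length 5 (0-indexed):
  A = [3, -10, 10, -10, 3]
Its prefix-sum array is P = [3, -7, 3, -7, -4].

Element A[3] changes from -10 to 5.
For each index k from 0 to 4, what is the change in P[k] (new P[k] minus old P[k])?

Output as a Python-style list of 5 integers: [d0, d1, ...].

Element change: A[3] -10 -> 5, delta = 15
For k < 3: P[k] unchanged, delta_P[k] = 0
For k >= 3: P[k] shifts by exactly 15
Delta array: [0, 0, 0, 15, 15]

Answer: [0, 0, 0, 15, 15]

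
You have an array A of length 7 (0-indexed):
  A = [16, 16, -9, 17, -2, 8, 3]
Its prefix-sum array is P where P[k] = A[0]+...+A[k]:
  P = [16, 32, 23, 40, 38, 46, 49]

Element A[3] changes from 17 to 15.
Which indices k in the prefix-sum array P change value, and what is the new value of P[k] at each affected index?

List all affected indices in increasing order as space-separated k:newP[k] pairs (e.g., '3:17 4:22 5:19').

P[k] = A[0] + ... + A[k]
P[k] includes A[3] iff k >= 3
Affected indices: 3, 4, ..., 6; delta = -2
  P[3]: 40 + -2 = 38
  P[4]: 38 + -2 = 36
  P[5]: 46 + -2 = 44
  P[6]: 49 + -2 = 47

Answer: 3:38 4:36 5:44 6:47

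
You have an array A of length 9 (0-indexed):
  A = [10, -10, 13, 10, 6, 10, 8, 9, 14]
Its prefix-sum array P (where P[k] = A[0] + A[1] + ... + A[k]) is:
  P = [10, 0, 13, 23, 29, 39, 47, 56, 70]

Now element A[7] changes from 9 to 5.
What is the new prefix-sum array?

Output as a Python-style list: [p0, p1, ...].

Answer: [10, 0, 13, 23, 29, 39, 47, 52, 66]

Derivation:
Change: A[7] 9 -> 5, delta = -4
P[k] for k < 7: unchanged (A[7] not included)
P[k] for k >= 7: shift by delta = -4
  P[0] = 10 + 0 = 10
  P[1] = 0 + 0 = 0
  P[2] = 13 + 0 = 13
  P[3] = 23 + 0 = 23
  P[4] = 29 + 0 = 29
  P[5] = 39 + 0 = 39
  P[6] = 47 + 0 = 47
  P[7] = 56 + -4 = 52
  P[8] = 70 + -4 = 66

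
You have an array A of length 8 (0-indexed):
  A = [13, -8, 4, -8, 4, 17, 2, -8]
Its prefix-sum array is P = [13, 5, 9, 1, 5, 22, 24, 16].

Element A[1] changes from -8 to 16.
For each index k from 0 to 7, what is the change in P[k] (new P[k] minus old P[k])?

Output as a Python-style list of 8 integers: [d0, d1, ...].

Element change: A[1] -8 -> 16, delta = 24
For k < 1: P[k] unchanged, delta_P[k] = 0
For k >= 1: P[k] shifts by exactly 24
Delta array: [0, 24, 24, 24, 24, 24, 24, 24]

Answer: [0, 24, 24, 24, 24, 24, 24, 24]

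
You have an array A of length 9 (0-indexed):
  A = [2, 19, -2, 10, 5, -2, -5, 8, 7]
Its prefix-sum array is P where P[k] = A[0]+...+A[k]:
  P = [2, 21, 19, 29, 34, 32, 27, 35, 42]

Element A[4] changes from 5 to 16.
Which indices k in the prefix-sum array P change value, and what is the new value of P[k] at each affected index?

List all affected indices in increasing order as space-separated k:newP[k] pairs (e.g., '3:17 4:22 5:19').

Answer: 4:45 5:43 6:38 7:46 8:53

Derivation:
P[k] = A[0] + ... + A[k]
P[k] includes A[4] iff k >= 4
Affected indices: 4, 5, ..., 8; delta = 11
  P[4]: 34 + 11 = 45
  P[5]: 32 + 11 = 43
  P[6]: 27 + 11 = 38
  P[7]: 35 + 11 = 46
  P[8]: 42 + 11 = 53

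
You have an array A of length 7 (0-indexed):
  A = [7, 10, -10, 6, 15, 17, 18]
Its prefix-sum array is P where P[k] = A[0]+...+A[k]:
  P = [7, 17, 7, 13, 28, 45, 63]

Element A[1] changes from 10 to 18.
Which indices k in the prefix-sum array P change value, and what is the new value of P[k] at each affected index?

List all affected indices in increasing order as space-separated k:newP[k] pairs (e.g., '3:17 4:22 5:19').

Answer: 1:25 2:15 3:21 4:36 5:53 6:71

Derivation:
P[k] = A[0] + ... + A[k]
P[k] includes A[1] iff k >= 1
Affected indices: 1, 2, ..., 6; delta = 8
  P[1]: 17 + 8 = 25
  P[2]: 7 + 8 = 15
  P[3]: 13 + 8 = 21
  P[4]: 28 + 8 = 36
  P[5]: 45 + 8 = 53
  P[6]: 63 + 8 = 71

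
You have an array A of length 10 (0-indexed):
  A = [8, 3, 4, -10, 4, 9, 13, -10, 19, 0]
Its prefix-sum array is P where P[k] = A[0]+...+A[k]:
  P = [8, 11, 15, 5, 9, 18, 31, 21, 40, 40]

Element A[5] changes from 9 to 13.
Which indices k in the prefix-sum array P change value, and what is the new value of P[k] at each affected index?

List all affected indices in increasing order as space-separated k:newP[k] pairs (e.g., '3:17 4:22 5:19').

Answer: 5:22 6:35 7:25 8:44 9:44

Derivation:
P[k] = A[0] + ... + A[k]
P[k] includes A[5] iff k >= 5
Affected indices: 5, 6, ..., 9; delta = 4
  P[5]: 18 + 4 = 22
  P[6]: 31 + 4 = 35
  P[7]: 21 + 4 = 25
  P[8]: 40 + 4 = 44
  P[9]: 40 + 4 = 44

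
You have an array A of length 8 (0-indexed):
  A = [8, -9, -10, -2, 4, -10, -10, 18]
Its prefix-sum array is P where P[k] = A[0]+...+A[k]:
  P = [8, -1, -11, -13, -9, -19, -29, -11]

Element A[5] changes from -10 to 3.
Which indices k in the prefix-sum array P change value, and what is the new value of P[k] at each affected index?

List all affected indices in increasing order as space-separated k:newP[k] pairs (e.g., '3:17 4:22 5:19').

P[k] = A[0] + ... + A[k]
P[k] includes A[5] iff k >= 5
Affected indices: 5, 6, ..., 7; delta = 13
  P[5]: -19 + 13 = -6
  P[6]: -29 + 13 = -16
  P[7]: -11 + 13 = 2

Answer: 5:-6 6:-16 7:2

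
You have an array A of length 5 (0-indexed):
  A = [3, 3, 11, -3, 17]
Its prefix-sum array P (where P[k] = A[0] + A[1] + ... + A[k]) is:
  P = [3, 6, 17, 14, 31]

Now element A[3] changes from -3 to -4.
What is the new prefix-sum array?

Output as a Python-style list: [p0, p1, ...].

Answer: [3, 6, 17, 13, 30]

Derivation:
Change: A[3] -3 -> -4, delta = -1
P[k] for k < 3: unchanged (A[3] not included)
P[k] for k >= 3: shift by delta = -1
  P[0] = 3 + 0 = 3
  P[1] = 6 + 0 = 6
  P[2] = 17 + 0 = 17
  P[3] = 14 + -1 = 13
  P[4] = 31 + -1 = 30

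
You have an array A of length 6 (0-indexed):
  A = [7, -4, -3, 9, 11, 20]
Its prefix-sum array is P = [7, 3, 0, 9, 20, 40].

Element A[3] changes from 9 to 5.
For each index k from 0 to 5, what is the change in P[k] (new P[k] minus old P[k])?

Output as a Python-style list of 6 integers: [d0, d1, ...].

Element change: A[3] 9 -> 5, delta = -4
For k < 3: P[k] unchanged, delta_P[k] = 0
For k >= 3: P[k] shifts by exactly -4
Delta array: [0, 0, 0, -4, -4, -4]

Answer: [0, 0, 0, -4, -4, -4]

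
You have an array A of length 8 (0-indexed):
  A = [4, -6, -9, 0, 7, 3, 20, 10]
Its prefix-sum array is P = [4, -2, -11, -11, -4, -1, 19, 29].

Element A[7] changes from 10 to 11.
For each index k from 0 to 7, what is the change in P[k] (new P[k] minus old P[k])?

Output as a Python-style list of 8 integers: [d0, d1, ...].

Answer: [0, 0, 0, 0, 0, 0, 0, 1]

Derivation:
Element change: A[7] 10 -> 11, delta = 1
For k < 7: P[k] unchanged, delta_P[k] = 0
For k >= 7: P[k] shifts by exactly 1
Delta array: [0, 0, 0, 0, 0, 0, 0, 1]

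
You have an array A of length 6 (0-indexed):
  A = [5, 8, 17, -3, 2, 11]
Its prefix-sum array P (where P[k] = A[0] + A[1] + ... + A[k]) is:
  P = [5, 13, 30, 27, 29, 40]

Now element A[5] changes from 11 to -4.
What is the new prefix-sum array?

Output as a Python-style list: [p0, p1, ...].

Answer: [5, 13, 30, 27, 29, 25]

Derivation:
Change: A[5] 11 -> -4, delta = -15
P[k] for k < 5: unchanged (A[5] not included)
P[k] for k >= 5: shift by delta = -15
  P[0] = 5 + 0 = 5
  P[1] = 13 + 0 = 13
  P[2] = 30 + 0 = 30
  P[3] = 27 + 0 = 27
  P[4] = 29 + 0 = 29
  P[5] = 40 + -15 = 25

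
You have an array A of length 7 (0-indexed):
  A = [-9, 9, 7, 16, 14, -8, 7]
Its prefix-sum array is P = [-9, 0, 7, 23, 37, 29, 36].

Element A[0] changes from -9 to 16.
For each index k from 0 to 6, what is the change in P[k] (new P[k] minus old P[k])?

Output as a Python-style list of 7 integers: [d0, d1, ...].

Element change: A[0] -9 -> 16, delta = 25
For k < 0: P[k] unchanged, delta_P[k] = 0
For k >= 0: P[k] shifts by exactly 25
Delta array: [25, 25, 25, 25, 25, 25, 25]

Answer: [25, 25, 25, 25, 25, 25, 25]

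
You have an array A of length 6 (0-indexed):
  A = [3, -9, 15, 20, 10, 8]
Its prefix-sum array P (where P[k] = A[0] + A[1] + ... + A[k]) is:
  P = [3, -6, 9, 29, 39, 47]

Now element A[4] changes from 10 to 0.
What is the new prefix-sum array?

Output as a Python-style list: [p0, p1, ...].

Change: A[4] 10 -> 0, delta = -10
P[k] for k < 4: unchanged (A[4] not included)
P[k] for k >= 4: shift by delta = -10
  P[0] = 3 + 0 = 3
  P[1] = -6 + 0 = -6
  P[2] = 9 + 0 = 9
  P[3] = 29 + 0 = 29
  P[4] = 39 + -10 = 29
  P[5] = 47 + -10 = 37

Answer: [3, -6, 9, 29, 29, 37]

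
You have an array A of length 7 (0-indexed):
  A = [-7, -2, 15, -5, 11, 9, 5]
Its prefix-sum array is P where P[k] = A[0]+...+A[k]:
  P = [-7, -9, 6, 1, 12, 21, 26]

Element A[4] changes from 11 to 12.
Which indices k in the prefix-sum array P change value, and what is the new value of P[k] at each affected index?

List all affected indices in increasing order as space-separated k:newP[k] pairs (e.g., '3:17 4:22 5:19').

P[k] = A[0] + ... + A[k]
P[k] includes A[4] iff k >= 4
Affected indices: 4, 5, ..., 6; delta = 1
  P[4]: 12 + 1 = 13
  P[5]: 21 + 1 = 22
  P[6]: 26 + 1 = 27

Answer: 4:13 5:22 6:27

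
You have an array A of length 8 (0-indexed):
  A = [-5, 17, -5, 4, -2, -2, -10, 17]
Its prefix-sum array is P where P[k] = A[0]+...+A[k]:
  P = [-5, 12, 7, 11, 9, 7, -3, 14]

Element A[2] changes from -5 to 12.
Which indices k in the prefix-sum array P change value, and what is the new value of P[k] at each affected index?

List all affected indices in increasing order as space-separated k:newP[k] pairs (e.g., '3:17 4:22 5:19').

P[k] = A[0] + ... + A[k]
P[k] includes A[2] iff k >= 2
Affected indices: 2, 3, ..., 7; delta = 17
  P[2]: 7 + 17 = 24
  P[3]: 11 + 17 = 28
  P[4]: 9 + 17 = 26
  P[5]: 7 + 17 = 24
  P[6]: -3 + 17 = 14
  P[7]: 14 + 17 = 31

Answer: 2:24 3:28 4:26 5:24 6:14 7:31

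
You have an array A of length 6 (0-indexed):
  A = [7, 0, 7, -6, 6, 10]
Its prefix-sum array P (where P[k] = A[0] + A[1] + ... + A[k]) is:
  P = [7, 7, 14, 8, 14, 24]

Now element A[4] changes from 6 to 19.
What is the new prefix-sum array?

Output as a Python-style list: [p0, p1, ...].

Change: A[4] 6 -> 19, delta = 13
P[k] for k < 4: unchanged (A[4] not included)
P[k] for k >= 4: shift by delta = 13
  P[0] = 7 + 0 = 7
  P[1] = 7 + 0 = 7
  P[2] = 14 + 0 = 14
  P[3] = 8 + 0 = 8
  P[4] = 14 + 13 = 27
  P[5] = 24 + 13 = 37

Answer: [7, 7, 14, 8, 27, 37]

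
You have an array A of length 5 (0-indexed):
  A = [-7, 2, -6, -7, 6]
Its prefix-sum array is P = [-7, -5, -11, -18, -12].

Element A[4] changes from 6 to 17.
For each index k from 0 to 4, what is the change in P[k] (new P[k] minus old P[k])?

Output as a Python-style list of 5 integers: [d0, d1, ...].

Answer: [0, 0, 0, 0, 11]

Derivation:
Element change: A[4] 6 -> 17, delta = 11
For k < 4: P[k] unchanged, delta_P[k] = 0
For k >= 4: P[k] shifts by exactly 11
Delta array: [0, 0, 0, 0, 11]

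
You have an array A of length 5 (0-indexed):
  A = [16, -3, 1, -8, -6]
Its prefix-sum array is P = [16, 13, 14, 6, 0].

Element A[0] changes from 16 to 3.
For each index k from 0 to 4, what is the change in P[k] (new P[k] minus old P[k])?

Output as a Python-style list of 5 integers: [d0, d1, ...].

Element change: A[0] 16 -> 3, delta = -13
For k < 0: P[k] unchanged, delta_P[k] = 0
For k >= 0: P[k] shifts by exactly -13
Delta array: [-13, -13, -13, -13, -13]

Answer: [-13, -13, -13, -13, -13]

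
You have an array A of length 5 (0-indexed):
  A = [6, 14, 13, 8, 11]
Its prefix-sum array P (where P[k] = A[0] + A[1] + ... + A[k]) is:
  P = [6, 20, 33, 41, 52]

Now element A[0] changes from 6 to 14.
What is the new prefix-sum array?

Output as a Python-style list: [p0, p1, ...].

Change: A[0] 6 -> 14, delta = 8
P[k] for k < 0: unchanged (A[0] not included)
P[k] for k >= 0: shift by delta = 8
  P[0] = 6 + 8 = 14
  P[1] = 20 + 8 = 28
  P[2] = 33 + 8 = 41
  P[3] = 41 + 8 = 49
  P[4] = 52 + 8 = 60

Answer: [14, 28, 41, 49, 60]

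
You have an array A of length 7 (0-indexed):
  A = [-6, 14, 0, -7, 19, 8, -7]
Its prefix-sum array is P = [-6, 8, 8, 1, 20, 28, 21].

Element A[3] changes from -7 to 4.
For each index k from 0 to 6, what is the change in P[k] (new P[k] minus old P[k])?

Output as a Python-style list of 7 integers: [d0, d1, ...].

Element change: A[3] -7 -> 4, delta = 11
For k < 3: P[k] unchanged, delta_P[k] = 0
For k >= 3: P[k] shifts by exactly 11
Delta array: [0, 0, 0, 11, 11, 11, 11]

Answer: [0, 0, 0, 11, 11, 11, 11]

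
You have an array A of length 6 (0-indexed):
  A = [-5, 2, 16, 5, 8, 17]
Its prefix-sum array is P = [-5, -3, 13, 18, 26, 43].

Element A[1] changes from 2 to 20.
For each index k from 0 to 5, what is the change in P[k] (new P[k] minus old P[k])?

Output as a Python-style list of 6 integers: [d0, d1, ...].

Answer: [0, 18, 18, 18, 18, 18]

Derivation:
Element change: A[1] 2 -> 20, delta = 18
For k < 1: P[k] unchanged, delta_P[k] = 0
For k >= 1: P[k] shifts by exactly 18
Delta array: [0, 18, 18, 18, 18, 18]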